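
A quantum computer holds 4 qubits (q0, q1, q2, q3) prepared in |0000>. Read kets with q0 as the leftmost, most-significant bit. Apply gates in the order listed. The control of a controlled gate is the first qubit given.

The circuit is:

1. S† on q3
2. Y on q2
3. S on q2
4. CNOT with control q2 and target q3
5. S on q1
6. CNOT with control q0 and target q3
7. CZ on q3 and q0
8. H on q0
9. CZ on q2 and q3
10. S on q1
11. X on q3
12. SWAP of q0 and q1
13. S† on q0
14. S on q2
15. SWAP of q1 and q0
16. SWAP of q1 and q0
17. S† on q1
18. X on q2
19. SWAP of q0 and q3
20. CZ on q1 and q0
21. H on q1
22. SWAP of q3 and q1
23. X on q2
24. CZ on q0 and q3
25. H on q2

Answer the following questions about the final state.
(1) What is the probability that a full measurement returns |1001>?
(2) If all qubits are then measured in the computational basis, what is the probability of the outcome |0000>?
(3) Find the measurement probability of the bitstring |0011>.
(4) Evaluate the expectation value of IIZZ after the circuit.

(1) A full measurement returns |1001> with probability 0. Key observation: steps 15-16 multiply out to the identity, so the circuit reduces to the remaining gates.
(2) A full measurement returns |0000> with probability 1/4.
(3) The probability of measuring |0011> is 1/4.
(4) In the final state, IIZZ has expectation 0.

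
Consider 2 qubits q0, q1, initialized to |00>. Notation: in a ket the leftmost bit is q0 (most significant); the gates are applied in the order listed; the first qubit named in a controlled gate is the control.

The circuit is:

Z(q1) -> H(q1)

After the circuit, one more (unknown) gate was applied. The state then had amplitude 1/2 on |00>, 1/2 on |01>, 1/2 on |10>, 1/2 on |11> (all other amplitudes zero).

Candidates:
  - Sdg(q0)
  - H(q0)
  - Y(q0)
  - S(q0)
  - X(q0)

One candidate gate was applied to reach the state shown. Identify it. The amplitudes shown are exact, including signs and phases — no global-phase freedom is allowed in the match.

The unique candidate consistent with the amplitudes is H(q0).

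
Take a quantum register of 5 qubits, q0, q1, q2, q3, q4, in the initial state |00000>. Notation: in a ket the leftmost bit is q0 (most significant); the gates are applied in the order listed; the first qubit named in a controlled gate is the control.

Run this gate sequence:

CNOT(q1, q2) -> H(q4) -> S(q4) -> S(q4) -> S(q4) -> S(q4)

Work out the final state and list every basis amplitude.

After the circuit, the state carries amplitude sqrt(2)/2 on |00000>, sqrt(2)/2 on |00001>, and 0 on every other basis state. Key observation: steps 3-6 multiply out to the identity, so the circuit reduces to the remaining gates.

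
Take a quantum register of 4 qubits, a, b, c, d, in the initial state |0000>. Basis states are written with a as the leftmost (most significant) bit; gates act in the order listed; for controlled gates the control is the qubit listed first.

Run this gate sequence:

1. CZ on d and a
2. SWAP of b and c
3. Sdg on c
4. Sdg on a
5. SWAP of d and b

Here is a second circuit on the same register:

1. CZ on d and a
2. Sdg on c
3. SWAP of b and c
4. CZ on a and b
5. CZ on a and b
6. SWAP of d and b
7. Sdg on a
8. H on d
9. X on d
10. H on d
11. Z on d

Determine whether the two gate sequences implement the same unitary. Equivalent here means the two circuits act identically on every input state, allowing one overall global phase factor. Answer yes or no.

No, they are not equivalent — no single phase factor reconciles the two unitaries.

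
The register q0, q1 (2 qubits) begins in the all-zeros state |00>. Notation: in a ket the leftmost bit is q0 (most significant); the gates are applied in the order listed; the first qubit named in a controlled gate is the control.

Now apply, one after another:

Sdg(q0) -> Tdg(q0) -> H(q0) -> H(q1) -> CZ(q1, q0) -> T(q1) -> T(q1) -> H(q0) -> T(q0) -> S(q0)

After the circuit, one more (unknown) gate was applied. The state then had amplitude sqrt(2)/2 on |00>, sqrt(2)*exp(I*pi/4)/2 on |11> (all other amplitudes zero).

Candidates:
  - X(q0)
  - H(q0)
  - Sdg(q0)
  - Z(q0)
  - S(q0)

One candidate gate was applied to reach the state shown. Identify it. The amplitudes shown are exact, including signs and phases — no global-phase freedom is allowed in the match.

The unique candidate consistent with the amplitudes is Z(q0).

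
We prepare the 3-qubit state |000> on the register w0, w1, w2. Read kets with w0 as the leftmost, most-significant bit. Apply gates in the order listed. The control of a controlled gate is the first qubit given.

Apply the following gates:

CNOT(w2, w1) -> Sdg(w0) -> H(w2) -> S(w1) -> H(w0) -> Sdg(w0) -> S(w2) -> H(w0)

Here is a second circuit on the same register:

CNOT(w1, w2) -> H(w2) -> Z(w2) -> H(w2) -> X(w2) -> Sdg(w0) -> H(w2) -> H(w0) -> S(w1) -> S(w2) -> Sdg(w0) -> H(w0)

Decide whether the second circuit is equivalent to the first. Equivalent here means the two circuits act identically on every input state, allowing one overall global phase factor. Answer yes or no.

No — the two circuits implement different unitaries, even allowing a global phase.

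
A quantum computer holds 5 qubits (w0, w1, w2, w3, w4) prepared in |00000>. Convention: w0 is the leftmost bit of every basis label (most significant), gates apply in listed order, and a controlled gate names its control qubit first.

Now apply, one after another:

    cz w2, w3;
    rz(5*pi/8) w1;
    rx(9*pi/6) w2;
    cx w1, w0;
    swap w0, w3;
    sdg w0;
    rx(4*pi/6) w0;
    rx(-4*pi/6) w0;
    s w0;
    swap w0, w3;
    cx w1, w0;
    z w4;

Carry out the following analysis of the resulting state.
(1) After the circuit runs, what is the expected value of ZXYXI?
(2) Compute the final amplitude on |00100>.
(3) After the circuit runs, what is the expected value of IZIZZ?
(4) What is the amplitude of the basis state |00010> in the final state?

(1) The expectation value of ZXYXI is 0. Key observation: steps 4-11 multiply out to the identity, so the circuit reduces to the remaining gates.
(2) The final state's coefficient on |00100> equals -sqrt(2)*exp(3*I*pi/16)/2.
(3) In the final state, IZIZZ has expectation 1.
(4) The amplitude on |00010> is 0.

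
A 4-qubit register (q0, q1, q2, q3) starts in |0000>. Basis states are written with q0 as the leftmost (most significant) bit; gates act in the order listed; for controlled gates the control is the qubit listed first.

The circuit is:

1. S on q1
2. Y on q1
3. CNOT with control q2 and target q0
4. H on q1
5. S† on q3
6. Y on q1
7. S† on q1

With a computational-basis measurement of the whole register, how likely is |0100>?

The probability of measuring |0100> is 1/2.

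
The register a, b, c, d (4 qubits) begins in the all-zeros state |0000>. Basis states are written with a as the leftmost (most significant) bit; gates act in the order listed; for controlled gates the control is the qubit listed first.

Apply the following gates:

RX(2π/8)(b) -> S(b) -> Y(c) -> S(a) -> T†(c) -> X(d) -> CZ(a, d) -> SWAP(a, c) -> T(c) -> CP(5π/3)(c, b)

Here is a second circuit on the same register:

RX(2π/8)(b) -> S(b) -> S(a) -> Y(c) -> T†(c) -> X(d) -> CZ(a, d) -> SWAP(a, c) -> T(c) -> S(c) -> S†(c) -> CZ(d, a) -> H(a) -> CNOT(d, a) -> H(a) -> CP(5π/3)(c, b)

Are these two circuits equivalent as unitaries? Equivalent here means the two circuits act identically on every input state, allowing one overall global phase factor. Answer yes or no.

Yes — the two circuits implement the same unitary up to a global phase.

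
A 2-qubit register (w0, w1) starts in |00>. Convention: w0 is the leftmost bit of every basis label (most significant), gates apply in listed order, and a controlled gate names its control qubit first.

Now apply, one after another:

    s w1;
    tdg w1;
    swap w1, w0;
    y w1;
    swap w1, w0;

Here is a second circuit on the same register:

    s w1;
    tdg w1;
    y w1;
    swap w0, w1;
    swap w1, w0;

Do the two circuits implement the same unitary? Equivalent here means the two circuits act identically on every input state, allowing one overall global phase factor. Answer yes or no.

No: there is an input state on which the two circuits produce genuinely different outputs (not merely differing by a phase).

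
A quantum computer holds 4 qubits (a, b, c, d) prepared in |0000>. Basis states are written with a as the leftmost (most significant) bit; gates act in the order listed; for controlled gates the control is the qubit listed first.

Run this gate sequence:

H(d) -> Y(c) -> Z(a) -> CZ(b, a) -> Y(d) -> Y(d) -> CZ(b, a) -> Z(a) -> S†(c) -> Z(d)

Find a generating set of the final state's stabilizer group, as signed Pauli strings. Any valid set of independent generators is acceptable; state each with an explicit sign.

One valid set of independent stabilizer generators is -IIIX, +ZIII, +IZII, -IIZI (any independent generating set of the same group is equally correct). Key observation: gates 3-8 undo each other exactly, leaving only the rest of the circuit to track.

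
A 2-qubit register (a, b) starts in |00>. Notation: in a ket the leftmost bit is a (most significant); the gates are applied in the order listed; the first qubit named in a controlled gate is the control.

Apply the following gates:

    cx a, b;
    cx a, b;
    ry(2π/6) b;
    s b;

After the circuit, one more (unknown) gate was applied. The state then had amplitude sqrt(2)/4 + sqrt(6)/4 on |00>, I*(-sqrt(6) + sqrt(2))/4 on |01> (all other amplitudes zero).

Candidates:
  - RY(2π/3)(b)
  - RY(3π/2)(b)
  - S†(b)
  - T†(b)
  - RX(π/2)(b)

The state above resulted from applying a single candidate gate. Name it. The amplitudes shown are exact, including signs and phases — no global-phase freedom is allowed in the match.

It was RX(π/2)(b) that produced the state shown. Key observation: the block from step 1 through step 2 cancels to the identity and can be dropped.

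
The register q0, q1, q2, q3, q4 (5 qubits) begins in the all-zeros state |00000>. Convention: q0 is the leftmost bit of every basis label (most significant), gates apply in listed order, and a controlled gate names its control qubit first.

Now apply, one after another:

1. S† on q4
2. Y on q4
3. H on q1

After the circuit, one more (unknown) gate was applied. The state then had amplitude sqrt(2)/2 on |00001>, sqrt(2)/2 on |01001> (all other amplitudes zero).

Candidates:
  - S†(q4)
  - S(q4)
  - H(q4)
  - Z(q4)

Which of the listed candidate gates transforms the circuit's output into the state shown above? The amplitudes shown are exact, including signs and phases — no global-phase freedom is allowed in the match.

The applied gate was S†(q4).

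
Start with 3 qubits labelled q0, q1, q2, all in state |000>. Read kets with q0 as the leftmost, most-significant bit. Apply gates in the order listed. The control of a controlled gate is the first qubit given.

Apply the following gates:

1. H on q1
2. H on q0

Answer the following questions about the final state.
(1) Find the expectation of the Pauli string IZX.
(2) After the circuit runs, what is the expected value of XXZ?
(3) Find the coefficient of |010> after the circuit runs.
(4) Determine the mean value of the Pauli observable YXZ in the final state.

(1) In the final state, IZX has expectation 0.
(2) The expectation value of XXZ is 1.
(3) The amplitude on |010> is 1/2.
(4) In the final state, YXZ has expectation 0.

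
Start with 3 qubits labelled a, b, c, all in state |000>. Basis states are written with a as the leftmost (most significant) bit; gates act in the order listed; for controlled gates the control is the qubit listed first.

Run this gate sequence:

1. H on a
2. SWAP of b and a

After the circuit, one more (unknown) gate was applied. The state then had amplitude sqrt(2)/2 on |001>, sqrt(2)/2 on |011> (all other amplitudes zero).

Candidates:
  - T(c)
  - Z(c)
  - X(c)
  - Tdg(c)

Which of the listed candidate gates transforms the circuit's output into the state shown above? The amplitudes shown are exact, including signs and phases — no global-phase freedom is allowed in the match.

The unique candidate consistent with the amplitudes is X(c).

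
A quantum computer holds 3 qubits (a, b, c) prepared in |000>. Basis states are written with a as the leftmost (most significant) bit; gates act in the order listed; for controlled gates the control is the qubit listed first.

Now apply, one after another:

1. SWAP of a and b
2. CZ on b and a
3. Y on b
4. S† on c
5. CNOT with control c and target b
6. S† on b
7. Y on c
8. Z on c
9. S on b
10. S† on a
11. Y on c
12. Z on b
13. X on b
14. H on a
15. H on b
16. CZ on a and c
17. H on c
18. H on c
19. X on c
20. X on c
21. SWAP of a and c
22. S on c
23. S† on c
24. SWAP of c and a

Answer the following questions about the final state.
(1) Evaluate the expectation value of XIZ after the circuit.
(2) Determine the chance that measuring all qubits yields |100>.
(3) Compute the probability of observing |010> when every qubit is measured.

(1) In the final state, XIZ has expectation 1. Key observation: steps 17-18 multiply out to the identity, so the circuit reduces to the remaining gates.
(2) Outcome |100> occurs with probability 1/4.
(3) Outcome |010> occurs with probability 1/4.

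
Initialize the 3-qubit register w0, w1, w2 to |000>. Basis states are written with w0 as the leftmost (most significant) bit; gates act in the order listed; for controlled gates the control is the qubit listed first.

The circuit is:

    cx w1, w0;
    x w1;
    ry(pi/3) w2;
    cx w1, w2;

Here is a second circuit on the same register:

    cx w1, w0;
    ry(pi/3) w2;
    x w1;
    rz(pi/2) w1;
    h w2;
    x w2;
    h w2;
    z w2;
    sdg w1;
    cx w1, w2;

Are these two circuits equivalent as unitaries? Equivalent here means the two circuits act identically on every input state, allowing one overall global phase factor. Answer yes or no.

Yes: on every input state the two circuits agree up to one overall phase factor.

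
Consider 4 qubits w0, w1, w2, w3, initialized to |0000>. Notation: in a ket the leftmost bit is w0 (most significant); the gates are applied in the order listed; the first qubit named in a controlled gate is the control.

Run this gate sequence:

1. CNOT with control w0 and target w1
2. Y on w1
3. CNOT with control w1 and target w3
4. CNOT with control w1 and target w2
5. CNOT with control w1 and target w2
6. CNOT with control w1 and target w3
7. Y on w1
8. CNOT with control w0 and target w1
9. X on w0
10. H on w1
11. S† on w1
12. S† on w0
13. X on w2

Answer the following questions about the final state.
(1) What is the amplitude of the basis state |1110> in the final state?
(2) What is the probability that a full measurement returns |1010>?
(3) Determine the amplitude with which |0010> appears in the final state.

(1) The final state's coefficient on |1110> equals -sqrt(2)/2.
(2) Outcome |1010> occurs with probability 1/2.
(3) The final state's coefficient on |0010> equals 0.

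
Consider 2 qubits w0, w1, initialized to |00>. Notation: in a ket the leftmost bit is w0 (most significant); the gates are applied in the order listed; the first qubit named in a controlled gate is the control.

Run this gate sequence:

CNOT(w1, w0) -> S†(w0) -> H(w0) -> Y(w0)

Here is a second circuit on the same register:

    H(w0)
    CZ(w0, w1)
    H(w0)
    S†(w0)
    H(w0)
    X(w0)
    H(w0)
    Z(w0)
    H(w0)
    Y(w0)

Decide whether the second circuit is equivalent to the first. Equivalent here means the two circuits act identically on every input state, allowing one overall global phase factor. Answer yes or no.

Yes — the two circuits implement the same unitary up to a global phase.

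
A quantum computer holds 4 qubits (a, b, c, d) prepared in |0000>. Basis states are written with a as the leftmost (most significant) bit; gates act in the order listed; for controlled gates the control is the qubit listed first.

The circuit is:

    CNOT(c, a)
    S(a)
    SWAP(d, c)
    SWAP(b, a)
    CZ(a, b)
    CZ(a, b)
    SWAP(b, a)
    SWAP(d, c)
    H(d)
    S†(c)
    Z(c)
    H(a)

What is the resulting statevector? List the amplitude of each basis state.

The final amplitudes are 1/2 on |0000>, 1/2 on |0001>, 1/2 on |1000>, 1/2 on |1001>, and 0 on every other basis state.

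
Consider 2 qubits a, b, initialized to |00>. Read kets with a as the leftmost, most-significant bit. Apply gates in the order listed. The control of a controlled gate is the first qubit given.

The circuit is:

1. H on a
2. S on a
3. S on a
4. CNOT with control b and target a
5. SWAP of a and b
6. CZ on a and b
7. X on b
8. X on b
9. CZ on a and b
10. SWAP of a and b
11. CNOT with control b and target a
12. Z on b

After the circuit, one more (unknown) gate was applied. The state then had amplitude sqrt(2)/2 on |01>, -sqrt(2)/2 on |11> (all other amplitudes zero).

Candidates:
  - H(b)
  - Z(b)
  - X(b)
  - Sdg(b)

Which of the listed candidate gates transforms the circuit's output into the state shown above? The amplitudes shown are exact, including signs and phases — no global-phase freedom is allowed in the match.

It was X(b) that produced the state shown. Key observation: gates 4-11 undo each other exactly, leaving only the rest of the circuit to track.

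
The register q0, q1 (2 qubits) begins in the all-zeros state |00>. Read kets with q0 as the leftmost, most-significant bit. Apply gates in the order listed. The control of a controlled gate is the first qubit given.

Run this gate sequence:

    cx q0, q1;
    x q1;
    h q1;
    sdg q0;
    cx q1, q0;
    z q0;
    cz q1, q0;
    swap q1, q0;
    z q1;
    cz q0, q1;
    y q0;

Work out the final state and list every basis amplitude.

After the circuit, the state carries amplitude 0 on |00>, sqrt(2)*I/2 on |01>, sqrt(2)*I/2 on |10>, 0 on |11>.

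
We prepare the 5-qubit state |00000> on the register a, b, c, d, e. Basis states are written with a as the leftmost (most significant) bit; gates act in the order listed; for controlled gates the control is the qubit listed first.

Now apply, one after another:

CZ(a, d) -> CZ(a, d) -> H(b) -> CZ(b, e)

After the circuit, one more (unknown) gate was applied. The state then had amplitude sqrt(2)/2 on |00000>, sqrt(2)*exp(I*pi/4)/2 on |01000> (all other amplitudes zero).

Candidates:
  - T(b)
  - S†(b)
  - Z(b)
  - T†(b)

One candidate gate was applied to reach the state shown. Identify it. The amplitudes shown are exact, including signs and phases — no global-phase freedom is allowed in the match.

The applied gate was T(b). Key observation: gates 1-2 undo each other exactly, leaving only the rest of the circuit to track.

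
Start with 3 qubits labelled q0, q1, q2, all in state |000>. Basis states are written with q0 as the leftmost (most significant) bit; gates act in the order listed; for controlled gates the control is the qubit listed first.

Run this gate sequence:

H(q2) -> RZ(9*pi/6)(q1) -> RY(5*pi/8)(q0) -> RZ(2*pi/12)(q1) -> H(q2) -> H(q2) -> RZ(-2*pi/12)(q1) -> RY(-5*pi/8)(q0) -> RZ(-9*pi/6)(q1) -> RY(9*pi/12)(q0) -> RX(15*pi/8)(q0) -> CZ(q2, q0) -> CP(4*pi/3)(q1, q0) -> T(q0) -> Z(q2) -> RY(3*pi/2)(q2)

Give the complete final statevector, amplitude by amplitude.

The resulting statevector has amplitude -sqrt(1/2 - sqrt(2)/4)*sin(5*pi/16)**2*cos(pi/16) - sqrt(1/2 - sqrt(2)/4)*cos(pi/16)*cos(5*pi/16)**2 - I*sqrt(sqrt(2)/4 + 1/2)*sin(pi/16)*sin(5*pi/16)**2 - I*sqrt(sqrt(2)/4 + 1/2)*sin(pi/16)*cos(5*pi/16)**2 on |001>, I*sqrt(1/2 - sqrt(2)/4)*exp(I*pi/4)*sin(pi/16)*cos(5*pi/16)**2 + I*sqrt(1/2 - sqrt(2)/4)*exp(I*pi/4)*sin(pi/16)*sin(5*pi/16)**2 + sqrt(sqrt(2)/4 + 1/2)*exp(I*pi/4)*cos(pi/16)*cos(5*pi/16)**2 + sqrt(sqrt(2)/4 + 1/2)*exp(I*pi/4)*sin(5*pi/16)**2*cos(pi/16) on |100>, and 0 on every other basis state. Key observation: gates 2-9 undo each other exactly, leaving only the rest of the circuit to track.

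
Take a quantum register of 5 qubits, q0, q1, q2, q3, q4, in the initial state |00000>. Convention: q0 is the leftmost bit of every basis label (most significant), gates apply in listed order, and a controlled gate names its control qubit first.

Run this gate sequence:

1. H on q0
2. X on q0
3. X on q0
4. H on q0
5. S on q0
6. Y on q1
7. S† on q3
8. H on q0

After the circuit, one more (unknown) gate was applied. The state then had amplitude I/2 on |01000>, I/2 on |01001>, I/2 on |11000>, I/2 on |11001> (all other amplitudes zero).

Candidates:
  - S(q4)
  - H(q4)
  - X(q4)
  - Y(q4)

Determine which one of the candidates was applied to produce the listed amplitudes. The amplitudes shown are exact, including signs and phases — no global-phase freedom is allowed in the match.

It was H(q4) that produced the state shown.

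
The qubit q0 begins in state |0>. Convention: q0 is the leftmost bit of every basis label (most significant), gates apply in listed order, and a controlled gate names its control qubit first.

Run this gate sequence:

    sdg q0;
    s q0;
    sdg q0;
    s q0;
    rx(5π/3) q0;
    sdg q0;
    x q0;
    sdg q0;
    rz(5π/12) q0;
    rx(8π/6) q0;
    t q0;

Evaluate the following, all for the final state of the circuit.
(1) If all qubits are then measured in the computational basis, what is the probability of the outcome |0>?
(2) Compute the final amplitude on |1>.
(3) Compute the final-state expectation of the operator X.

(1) The probability of measuring |0> is -3*sqrt(2)/32 + 3*sqrt(6)/32 + 5/8.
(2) The final state's coefficient on |1> equals sqrt(3)*(1 - exp(5*I*pi/12))*exp(13*I*pi/24)/4.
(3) In the final state, X has expectation 3/16 + sqrt(6)/8 + 3*sqrt(3)/16.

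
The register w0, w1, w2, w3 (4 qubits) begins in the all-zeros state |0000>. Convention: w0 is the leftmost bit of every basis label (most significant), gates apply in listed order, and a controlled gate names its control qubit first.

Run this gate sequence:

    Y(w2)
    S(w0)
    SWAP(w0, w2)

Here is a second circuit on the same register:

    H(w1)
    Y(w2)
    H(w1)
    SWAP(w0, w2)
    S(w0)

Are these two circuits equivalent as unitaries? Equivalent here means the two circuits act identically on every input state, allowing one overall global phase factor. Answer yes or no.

No: there is an input state on which the two circuits produce genuinely different outputs (not merely differing by a phase).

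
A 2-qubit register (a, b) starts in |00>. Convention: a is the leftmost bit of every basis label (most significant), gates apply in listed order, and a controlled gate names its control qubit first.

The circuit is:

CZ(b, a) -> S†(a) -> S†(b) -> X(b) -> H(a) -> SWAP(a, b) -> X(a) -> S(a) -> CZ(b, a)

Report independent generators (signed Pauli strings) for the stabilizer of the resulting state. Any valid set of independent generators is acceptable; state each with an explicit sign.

One valid set of independent stabilizer generators is +IX, +ZI (any independent generating set of the same group is equally correct).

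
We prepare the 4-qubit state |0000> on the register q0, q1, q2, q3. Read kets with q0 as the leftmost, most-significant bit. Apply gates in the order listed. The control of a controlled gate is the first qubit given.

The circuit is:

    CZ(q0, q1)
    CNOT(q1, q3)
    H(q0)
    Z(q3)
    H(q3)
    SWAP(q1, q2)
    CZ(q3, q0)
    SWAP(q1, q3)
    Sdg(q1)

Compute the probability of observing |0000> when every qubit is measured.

The probability of measuring |0000> is 1/4.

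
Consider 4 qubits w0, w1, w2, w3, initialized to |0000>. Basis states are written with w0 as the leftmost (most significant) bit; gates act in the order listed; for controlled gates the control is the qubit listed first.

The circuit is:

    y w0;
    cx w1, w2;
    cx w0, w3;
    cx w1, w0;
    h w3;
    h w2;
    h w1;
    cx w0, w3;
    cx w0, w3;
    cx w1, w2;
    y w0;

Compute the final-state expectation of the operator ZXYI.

In the final state, ZXYI has expectation 0.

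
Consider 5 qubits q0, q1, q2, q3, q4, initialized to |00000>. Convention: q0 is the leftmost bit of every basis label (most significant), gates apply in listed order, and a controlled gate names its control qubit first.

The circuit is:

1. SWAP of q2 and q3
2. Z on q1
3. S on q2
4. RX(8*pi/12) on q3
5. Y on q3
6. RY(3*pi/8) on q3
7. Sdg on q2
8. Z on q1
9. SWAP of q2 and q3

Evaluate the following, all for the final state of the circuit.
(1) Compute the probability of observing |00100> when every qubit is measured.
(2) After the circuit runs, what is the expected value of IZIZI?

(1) Outcome |00100> occurs with probability 1/2 - sqrt(2 - sqrt(2))/8.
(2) In the final state, IZIZI has expectation 1.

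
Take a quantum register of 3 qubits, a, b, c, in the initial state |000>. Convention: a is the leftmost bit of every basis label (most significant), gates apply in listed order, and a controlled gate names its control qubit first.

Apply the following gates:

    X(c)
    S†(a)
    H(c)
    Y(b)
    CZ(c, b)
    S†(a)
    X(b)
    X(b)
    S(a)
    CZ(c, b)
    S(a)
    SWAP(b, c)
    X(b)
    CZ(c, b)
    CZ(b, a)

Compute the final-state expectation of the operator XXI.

In the final state, XXI has expectation 0. Key observation: gates 5-10 undo each other exactly, leaving only the rest of the circuit to track.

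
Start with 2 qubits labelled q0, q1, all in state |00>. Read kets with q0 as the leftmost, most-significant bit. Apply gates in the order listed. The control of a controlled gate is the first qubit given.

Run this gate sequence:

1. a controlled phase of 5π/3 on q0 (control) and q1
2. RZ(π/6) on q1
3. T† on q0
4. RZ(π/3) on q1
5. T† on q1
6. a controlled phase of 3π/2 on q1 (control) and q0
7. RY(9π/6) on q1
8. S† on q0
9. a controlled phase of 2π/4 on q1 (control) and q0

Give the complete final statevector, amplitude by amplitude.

After the circuit, the state carries amplitude sqrt(2)*exp(3*I*pi/4)/2 on |00>, -sqrt(2)*exp(3*I*pi/4)/2 on |01>, 0 on |10>, 0 on |11>.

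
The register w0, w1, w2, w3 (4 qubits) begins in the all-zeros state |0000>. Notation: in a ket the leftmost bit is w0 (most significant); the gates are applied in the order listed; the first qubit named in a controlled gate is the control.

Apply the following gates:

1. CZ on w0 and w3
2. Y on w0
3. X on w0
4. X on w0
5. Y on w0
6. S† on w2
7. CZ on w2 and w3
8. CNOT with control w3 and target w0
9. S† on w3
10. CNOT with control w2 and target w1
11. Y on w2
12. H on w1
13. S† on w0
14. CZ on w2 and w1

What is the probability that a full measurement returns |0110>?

A full measurement returns |0110> with probability 1/2. Key observation: the block from step 2 through step 5 cancels to the identity and can be dropped.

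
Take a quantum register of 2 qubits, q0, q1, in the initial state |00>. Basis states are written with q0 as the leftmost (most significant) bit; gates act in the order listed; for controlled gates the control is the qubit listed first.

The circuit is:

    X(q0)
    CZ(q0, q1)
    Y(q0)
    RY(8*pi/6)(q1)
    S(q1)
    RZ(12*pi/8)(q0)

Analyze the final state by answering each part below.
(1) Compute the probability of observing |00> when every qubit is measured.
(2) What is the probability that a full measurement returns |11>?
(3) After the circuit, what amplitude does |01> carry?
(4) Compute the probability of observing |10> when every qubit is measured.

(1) The probability of measuring |00> is 1/4.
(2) Outcome |11> occurs with probability 0.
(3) The final state's coefficient on |01> equals -sqrt(3)*exp(I*pi/4)/2.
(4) Outcome |10> occurs with probability 0.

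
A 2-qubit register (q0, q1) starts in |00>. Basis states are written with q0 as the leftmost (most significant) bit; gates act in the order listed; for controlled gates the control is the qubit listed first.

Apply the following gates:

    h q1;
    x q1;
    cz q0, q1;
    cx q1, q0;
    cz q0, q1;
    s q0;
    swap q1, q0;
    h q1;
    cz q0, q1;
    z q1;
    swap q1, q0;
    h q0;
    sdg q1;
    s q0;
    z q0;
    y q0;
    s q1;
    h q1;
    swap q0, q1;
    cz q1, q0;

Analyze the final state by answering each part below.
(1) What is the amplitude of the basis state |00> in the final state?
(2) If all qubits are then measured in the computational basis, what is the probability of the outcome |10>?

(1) The amplitude on |00> is -1/2 + I/2.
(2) A full measurement returns |10> with probability 1/2.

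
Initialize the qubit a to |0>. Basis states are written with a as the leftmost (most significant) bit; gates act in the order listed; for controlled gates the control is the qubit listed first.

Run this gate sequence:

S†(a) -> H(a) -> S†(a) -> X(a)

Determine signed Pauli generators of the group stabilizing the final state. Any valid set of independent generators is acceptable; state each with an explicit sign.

One valid set of independent stabilizer generators is +Y (any independent generating set of the same group is equally correct).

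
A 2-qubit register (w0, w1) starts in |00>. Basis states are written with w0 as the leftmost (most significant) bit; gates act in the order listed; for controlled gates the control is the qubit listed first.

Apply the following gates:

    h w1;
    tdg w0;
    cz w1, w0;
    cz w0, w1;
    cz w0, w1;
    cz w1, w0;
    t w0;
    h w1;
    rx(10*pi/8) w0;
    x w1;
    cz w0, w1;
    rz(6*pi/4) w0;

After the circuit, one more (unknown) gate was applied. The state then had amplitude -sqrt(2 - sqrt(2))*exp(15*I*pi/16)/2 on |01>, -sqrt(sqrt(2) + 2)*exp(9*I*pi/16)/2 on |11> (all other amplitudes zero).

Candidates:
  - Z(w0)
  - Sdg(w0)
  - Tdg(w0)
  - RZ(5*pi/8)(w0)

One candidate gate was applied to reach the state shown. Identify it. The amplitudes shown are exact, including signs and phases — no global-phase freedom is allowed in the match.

It was RZ(5*pi/8)(w0) that produced the state shown. Key observation: the block from step 1 through step 8 cancels to the identity and can be dropped.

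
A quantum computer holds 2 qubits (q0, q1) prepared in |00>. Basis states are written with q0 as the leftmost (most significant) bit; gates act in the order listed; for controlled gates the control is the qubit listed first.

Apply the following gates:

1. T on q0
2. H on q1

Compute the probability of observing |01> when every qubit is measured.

The probability of measuring |01> is 1/2.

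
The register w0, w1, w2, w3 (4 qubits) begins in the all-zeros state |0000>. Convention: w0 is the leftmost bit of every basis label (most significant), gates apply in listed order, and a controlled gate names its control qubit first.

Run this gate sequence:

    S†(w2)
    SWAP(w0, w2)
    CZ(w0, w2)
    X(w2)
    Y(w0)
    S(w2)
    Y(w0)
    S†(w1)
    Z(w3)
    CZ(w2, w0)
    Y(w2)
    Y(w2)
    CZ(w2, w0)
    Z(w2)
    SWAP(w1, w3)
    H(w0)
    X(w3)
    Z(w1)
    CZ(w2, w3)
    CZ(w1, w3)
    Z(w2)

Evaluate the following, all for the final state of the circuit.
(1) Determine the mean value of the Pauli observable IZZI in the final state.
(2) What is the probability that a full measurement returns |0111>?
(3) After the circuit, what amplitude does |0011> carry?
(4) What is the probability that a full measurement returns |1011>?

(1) In the final state, IZZI has expectation -1. Key observation: steps 10-13 multiply out to the identity, so the circuit reduces to the remaining gates.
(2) Outcome |0111> occurs with probability 0.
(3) The final state's coefficient on |0011> equals -sqrt(2)*I/2.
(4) A full measurement returns |1011> with probability 1/2.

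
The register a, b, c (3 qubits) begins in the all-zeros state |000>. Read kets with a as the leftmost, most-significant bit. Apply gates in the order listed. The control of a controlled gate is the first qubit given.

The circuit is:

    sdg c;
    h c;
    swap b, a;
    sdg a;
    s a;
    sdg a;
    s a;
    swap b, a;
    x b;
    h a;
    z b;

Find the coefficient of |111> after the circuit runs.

|111> carries amplitude -1/2 in the final state. Key observation: steps 3-8 multiply out to the identity, so the circuit reduces to the remaining gates.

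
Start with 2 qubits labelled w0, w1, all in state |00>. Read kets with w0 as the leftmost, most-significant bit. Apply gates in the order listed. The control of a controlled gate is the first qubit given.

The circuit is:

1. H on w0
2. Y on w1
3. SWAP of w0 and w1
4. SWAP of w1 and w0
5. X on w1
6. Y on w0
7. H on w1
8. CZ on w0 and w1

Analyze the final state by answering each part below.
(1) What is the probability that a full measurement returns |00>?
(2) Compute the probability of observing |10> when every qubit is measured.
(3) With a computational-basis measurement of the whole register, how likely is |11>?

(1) A full measurement returns |00> with probability 1/4.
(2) Outcome |10> occurs with probability 1/4.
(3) A full measurement returns |11> with probability 1/4.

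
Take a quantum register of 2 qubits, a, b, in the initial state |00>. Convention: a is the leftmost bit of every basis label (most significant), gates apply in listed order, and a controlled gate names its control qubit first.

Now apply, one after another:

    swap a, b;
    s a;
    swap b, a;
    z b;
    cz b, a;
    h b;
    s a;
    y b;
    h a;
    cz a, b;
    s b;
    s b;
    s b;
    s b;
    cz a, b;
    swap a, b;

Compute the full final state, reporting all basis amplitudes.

After the circuit, the state carries amplitude -I/2 on |00>, -I/2 on |01>, I/2 on |10>, I/2 on |11>. Key observation: gates 11-14 undo each other exactly, leaving only the rest of the circuit to track.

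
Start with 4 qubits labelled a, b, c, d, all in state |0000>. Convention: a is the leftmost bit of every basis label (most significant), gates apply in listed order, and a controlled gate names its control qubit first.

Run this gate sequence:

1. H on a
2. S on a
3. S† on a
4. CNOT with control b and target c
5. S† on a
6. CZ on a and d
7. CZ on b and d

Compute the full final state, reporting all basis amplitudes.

After the circuit, the state carries amplitude sqrt(2)/2 on |0000>, -sqrt(2)*I/2 on |1000>, and 0 on every other basis state. Key observation: the block from step 2 through step 3 cancels to the identity and can be dropped.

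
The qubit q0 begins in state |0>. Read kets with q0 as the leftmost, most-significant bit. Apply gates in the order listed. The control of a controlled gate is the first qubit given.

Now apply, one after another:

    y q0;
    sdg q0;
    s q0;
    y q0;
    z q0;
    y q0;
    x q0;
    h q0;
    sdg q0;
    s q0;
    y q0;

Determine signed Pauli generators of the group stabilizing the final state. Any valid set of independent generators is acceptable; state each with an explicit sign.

One valid set of independent stabilizer generators is -X (any independent generating set of the same group is equally correct).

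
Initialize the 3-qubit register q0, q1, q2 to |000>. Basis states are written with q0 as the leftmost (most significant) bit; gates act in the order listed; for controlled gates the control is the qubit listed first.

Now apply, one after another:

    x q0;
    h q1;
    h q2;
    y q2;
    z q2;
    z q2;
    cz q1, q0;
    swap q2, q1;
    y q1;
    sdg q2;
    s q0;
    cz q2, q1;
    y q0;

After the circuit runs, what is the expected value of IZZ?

In the final state, IZZ has expectation 0.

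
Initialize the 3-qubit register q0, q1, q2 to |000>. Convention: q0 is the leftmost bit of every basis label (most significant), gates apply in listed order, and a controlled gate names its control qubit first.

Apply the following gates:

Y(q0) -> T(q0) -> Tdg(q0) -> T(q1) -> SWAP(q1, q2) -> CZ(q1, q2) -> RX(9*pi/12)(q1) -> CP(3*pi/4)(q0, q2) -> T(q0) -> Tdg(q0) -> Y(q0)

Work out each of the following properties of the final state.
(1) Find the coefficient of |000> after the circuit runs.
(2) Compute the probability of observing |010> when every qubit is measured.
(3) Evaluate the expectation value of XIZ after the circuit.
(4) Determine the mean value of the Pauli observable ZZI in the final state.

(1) The final state's coefficient on |000> equals sqrt(2 - sqrt(2))/2.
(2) Outcome |010> occurs with probability sqrt(2)/4 + 1/2.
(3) The observable XIZ averages to 0.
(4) In the final state, ZZI has expectation -sqrt(2)/2.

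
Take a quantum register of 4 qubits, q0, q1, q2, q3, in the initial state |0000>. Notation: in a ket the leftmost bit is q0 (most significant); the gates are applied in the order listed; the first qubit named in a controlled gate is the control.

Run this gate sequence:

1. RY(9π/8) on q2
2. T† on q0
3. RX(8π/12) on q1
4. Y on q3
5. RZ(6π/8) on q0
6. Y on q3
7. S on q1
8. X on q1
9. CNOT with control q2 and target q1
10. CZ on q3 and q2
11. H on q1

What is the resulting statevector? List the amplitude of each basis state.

The final amplitudes are (sqrt(2) + sqrt(6))*exp(5*I*pi/8)*sin(pi/16)/4 on |0000>, -(sqrt(2) + sqrt(6))*exp(5*I*pi/8)*cos(pi/16)/4 on |0010>, (-sqrt(2) + sqrt(6))*exp(5*I*pi/8)*sin(pi/16)/4 on |0100>, (-sqrt(2) + sqrt(6))*exp(5*I*pi/8)*cos(pi/16)/4 on |0110>, and 0 on every other basis state.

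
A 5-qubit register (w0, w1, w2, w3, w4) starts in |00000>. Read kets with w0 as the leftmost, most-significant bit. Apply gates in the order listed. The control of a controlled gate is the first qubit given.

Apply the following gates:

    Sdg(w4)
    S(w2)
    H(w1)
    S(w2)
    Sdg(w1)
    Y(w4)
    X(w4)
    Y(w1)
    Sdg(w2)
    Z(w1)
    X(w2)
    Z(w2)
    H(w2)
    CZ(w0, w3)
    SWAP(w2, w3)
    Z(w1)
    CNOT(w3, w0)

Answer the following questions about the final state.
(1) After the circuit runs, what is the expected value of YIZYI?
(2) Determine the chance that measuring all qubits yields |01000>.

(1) The observable YIZYI averages to 1.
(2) A full measurement returns |01000> with probability 1/4.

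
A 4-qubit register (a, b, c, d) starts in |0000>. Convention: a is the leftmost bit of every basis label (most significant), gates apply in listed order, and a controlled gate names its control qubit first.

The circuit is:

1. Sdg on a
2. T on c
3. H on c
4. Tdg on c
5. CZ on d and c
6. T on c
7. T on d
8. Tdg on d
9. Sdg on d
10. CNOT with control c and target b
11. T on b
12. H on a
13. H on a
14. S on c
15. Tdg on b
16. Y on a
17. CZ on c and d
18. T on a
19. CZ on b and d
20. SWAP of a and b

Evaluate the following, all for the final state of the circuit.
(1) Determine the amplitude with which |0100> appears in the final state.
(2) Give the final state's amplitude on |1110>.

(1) |0100> carries amplitude sqrt(2)*exp(3*I*pi/4)/2 in the final state. Key observation: steps 12-13 multiply out to the identity, so the circuit reduces to the remaining gates.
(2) The amplitude on |1110> is -sqrt(2)*exp(I*pi/4)/2.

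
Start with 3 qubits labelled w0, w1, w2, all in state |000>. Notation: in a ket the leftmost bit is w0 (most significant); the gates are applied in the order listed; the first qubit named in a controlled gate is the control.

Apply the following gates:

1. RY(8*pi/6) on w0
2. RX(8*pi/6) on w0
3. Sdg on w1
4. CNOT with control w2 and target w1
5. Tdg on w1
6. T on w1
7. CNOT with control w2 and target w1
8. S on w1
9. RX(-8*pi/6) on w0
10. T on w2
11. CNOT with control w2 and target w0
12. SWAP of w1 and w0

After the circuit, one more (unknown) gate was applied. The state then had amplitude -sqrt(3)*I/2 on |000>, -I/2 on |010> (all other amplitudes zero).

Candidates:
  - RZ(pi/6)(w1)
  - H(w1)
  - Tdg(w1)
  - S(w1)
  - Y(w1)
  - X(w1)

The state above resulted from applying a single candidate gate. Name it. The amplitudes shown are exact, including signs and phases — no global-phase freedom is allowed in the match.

It was Y(w1) that produced the state shown. Key observation: steps 2-9 multiply out to the identity, so the circuit reduces to the remaining gates.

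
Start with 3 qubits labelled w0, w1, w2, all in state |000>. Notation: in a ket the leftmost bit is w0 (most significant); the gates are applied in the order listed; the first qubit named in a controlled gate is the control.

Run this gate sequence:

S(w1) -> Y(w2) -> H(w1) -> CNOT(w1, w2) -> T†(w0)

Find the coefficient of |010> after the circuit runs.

The amplitude on |010> is sqrt(2)*I/2.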